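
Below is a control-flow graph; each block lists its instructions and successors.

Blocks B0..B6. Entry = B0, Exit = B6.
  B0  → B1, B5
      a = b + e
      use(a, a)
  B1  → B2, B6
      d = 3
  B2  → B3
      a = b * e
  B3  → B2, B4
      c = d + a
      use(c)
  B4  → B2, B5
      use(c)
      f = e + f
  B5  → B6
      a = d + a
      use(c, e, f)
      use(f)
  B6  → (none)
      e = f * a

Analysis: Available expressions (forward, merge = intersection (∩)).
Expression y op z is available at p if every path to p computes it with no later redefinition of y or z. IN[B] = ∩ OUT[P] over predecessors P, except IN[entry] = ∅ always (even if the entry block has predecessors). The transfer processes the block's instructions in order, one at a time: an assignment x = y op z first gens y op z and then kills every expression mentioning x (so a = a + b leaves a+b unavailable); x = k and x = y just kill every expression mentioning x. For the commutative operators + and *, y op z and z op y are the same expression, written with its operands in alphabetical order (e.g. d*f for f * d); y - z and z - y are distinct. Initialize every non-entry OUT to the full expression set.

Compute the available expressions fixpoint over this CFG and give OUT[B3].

Answer: {a+d, b*e, b+e}

Working:
Converged values:
  B0:   IN={}   OUT={b+e}
  B1:   IN={b+e}   OUT={b+e}
  B2:   IN={b+e}   OUT={b*e, b+e}
  B3:   IN={b*e, b+e}   OUT={a+d, b*e, b+e}
  B4:   IN={a+d, b*e, b+e}   OUT={a+d, b*e, b+e}
  B5:   IN={b+e}   OUT={b+e}
  B6:   IN={b+e}   OUT={a*f}

Merge at B3: IN[B3] = OUT[B2] = {b*e, b+e}
Applying B3's transfer function to that IN value gives OUT[B3] (row B3 above).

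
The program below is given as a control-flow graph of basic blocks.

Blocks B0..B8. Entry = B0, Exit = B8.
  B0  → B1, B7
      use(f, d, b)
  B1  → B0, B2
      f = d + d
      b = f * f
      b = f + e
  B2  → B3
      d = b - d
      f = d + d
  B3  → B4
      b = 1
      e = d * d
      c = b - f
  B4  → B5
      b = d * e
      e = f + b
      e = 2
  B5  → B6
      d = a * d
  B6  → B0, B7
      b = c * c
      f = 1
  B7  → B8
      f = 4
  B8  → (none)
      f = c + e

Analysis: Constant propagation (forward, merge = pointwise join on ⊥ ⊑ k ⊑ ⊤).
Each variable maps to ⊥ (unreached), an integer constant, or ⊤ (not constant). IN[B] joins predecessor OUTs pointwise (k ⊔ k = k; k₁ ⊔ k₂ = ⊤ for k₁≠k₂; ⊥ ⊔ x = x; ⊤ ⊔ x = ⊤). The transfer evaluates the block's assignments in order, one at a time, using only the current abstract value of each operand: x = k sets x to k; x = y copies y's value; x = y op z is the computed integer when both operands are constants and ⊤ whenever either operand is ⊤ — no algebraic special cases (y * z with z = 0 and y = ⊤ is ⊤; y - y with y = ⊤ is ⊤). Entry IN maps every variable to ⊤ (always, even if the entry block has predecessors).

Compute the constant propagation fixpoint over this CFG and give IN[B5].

Answer: {a: ⊤, b: ⊤, c: ⊤, d: ⊤, e: 2, f: ⊤}

Derivation:
Fixpoint table:
  B0:   IN=(all ⊤)   OUT=(all ⊤)
  B1:   IN=(all ⊤)   OUT=(all ⊤)
  B2:   IN=(all ⊤)   OUT=(all ⊤)
  B3:   IN=(all ⊤)   OUT={b:1; rest ⊤}
  B4:   IN={b:1; rest ⊤}   OUT={e:2; rest ⊤}
  B5:   IN={e:2; rest ⊤}   OUT={e:2; rest ⊤}
  B6:   IN={e:2; rest ⊤}   OUT={e:2, f:1; rest ⊤}
  B7:   IN=(all ⊤)   OUT={f:4; rest ⊤}
  B8:   IN={f:4; rest ⊤}   OUT=(all ⊤)

Merge at B5: IN[B5] = OUT[B4] = {a: ⊤, b: ⊤, c: ⊤, d: ⊤, e: 2, f: ⊤}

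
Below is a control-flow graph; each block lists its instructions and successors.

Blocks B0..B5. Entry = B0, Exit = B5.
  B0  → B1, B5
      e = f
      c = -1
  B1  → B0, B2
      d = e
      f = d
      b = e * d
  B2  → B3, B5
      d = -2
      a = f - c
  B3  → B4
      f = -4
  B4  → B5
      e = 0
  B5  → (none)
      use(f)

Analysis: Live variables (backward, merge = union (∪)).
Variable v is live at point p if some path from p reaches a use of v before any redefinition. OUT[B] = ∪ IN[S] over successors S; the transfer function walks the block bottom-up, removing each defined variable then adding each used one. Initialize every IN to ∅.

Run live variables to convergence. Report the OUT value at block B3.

Answer: {f}

Working:
Fixpoint table:
  B0:   IN={f}   OUT={c, e, f}
  B1:   IN={c, e}   OUT={c, f}
  B2:   IN={c, f}   OUT={f}
  B3:   IN={}   OUT={f}
  B4:   IN={f}   OUT={f}
  B5:   IN={f}   OUT={}

Merge at B3: OUT[B3] = IN[B4] = {f}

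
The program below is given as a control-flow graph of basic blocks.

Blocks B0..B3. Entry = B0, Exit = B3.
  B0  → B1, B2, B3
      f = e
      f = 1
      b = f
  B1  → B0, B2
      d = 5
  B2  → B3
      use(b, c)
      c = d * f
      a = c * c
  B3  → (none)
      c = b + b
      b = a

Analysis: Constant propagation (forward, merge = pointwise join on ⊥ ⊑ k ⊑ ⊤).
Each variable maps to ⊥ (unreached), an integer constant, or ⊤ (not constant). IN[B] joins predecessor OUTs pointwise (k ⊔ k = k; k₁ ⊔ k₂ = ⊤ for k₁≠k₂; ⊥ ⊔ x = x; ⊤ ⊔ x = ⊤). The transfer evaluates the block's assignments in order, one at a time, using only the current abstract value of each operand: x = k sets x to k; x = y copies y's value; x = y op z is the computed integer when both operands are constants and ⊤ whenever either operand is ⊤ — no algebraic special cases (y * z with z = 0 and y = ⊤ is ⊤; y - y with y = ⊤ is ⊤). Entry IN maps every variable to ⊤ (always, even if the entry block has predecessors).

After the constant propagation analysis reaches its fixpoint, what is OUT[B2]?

Per-block solution:
  B0: | IN=(all ⊤) | OUT={b:1, f:1; rest ⊤}
  B1: | IN={b:1, f:1; rest ⊤} | OUT={b:1, d:5, f:1; rest ⊤}
  B2: | IN={b:1, f:1; rest ⊤} | OUT={b:1, f:1; rest ⊤}
  B3: | IN={b:1, f:1; rest ⊤} | OUT={c:2, f:1; rest ⊤}

Merge at B2: IN[B2] = OUT[B0] ⊔ OUT[B1] = {a: ⊤, b: 1, c: ⊤, d: ⊤, e: ⊤, f: 1}
Applying B2's transfer function to that IN value gives OUT[B2] (row B2 above).

Answer: {a: ⊤, b: 1, c: ⊤, d: ⊤, e: ⊤, f: 1}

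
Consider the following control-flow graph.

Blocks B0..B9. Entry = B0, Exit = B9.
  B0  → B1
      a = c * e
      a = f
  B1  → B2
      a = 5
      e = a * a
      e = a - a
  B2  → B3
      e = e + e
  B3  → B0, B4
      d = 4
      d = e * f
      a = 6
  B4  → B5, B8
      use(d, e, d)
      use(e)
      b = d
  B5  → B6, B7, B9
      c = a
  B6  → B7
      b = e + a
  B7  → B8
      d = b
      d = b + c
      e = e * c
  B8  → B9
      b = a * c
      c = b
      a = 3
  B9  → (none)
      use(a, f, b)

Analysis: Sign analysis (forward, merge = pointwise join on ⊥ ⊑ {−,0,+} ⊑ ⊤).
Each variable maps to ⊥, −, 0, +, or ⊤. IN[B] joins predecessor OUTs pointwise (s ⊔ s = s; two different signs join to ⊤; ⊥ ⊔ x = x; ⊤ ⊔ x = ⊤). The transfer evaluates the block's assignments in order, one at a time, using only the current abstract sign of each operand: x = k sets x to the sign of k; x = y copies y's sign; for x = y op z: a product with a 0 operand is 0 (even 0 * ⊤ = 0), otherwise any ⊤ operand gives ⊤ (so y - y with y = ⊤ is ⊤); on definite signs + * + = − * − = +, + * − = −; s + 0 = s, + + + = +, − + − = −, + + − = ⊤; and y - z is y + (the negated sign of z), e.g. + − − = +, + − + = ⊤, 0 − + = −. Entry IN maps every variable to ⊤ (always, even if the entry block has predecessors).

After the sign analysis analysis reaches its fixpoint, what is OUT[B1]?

Converged values:
  B0:   IN=(all ⊤)   OUT=(all ⊤)
  B1:   IN=(all ⊤)   OUT={a:+; rest ⊤}
  B2:   IN={a:+; rest ⊤}   OUT={a:+; rest ⊤}
  B3:   IN={a:+; rest ⊤}   OUT={a:+; rest ⊤}
  B4:   IN={a:+; rest ⊤}   OUT={a:+; rest ⊤}
  B5:   IN={a:+; rest ⊤}   OUT={a:+, c:+; rest ⊤}
  B6:   IN={a:+, c:+; rest ⊤}   OUT={a:+, c:+; rest ⊤}
  B7:   IN={a:+, c:+; rest ⊤}   OUT={a:+, c:+; rest ⊤}
  B8:   IN={a:+; rest ⊤}   OUT={a:+; rest ⊤}
  B9:   IN={a:+; rest ⊤}   OUT={a:+; rest ⊤}

Merge at B1: IN[B1] = OUT[B0] = {a: ⊤, b: ⊤, c: ⊤, d: ⊤, e: ⊤, f: ⊤}
Applying B1's transfer function to that IN value gives OUT[B1] (row B1 above).

Answer: {a: +, b: ⊤, c: ⊤, d: ⊤, e: ⊤, f: ⊤}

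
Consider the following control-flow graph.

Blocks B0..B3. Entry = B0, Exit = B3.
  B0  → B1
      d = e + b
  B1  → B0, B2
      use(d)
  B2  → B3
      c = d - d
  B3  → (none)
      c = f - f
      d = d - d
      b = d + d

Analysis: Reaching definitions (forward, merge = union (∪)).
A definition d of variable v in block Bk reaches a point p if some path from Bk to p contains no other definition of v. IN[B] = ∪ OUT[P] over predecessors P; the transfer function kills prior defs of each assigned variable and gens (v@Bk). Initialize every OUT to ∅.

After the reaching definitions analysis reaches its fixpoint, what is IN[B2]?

Per-block solution:
  B0:  IN={d@B0}  OUT={d@B0}
  B1:  IN={d@B0}  OUT={d@B0}
  B2:  IN={d@B0}  OUT={c@B2, d@B0}
  B3:  IN={c@B2, d@B0}  OUT={b@B3, c@B3, d@B3}

Merge at B2: IN[B2] = OUT[B1] = {d@B0}

Answer: {d@B0}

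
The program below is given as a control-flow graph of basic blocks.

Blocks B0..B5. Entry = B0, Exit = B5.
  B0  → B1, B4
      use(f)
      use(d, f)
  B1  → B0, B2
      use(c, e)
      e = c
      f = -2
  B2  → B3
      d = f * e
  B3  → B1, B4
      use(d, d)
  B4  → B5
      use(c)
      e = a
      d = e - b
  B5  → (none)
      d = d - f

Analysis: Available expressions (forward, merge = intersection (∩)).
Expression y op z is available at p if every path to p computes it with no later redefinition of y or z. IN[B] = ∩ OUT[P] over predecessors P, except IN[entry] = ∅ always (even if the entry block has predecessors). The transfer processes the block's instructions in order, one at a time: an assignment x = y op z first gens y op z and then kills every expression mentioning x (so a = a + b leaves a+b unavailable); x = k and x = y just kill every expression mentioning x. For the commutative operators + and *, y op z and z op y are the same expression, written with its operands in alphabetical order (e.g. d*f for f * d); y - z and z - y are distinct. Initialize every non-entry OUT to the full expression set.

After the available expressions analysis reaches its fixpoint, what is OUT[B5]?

Converged values:
  B0:  IN={}  OUT={}
  B1:  IN={}  OUT={}
  B2:  IN={}  OUT={e*f}
  B3:  IN={e*f}  OUT={e*f}
  B4:  IN={}  OUT={e-b}
  B5:  IN={e-b}  OUT={e-b}

Merge at B5: IN[B5] = OUT[B4] = {e-b}
Applying B5's transfer function to that IN value gives OUT[B5] (row B5 above).

Answer: {e-b}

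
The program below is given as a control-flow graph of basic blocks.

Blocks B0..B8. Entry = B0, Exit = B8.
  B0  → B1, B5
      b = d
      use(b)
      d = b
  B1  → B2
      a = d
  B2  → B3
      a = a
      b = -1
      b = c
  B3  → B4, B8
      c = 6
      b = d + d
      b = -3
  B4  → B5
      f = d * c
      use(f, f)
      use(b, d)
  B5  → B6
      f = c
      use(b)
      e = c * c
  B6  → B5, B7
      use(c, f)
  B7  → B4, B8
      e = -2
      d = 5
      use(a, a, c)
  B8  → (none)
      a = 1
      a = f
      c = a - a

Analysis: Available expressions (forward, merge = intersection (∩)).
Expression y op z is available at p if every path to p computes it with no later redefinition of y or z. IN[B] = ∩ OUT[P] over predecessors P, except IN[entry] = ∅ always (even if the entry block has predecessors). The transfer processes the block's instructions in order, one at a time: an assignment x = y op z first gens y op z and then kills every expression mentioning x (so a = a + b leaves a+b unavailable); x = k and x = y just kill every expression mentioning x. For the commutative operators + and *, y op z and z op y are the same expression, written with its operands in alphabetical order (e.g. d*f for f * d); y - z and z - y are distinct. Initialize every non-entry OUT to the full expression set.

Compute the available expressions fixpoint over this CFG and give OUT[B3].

Converged values:
  B0: | IN={} | OUT={}
  B1: | IN={} | OUT={}
  B2: | IN={} | OUT={}
  B3: | IN={} | OUT={d+d}
  B4: | IN={} | OUT={c*d}
  B5: | IN={} | OUT={c*c}
  B6: | IN={c*c} | OUT={c*c}
  B7: | IN={c*c} | OUT={c*c}
  B8: | IN={} | OUT={a-a}

Merge at B3: IN[B3] = OUT[B2] = {}
Applying B3's transfer function to that IN value gives OUT[B3] (row B3 above).

Answer: {d+d}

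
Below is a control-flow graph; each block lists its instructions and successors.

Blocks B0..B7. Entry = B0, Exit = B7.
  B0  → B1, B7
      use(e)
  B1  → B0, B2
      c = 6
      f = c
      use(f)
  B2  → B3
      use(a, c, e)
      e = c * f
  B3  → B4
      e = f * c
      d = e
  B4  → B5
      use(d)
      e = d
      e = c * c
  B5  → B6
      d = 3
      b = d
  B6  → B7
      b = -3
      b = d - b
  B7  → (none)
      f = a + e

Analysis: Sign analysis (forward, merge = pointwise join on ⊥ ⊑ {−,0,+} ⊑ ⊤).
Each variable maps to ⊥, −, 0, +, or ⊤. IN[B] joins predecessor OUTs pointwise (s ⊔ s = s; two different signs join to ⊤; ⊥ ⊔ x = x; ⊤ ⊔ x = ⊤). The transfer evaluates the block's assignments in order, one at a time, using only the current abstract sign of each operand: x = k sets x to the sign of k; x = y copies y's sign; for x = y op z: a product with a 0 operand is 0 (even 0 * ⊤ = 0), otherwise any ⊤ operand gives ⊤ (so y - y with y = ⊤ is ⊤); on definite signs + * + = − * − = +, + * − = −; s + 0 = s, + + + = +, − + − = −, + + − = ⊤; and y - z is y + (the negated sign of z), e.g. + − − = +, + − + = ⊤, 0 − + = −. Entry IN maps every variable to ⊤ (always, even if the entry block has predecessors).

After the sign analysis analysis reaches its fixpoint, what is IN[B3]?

Converged values:
  B0: | IN=(all ⊤) | OUT=(all ⊤)
  B1: | IN=(all ⊤) | OUT={c:+, f:+; rest ⊤}
  B2: | IN={c:+, f:+; rest ⊤} | OUT={c:+, e:+, f:+; rest ⊤}
  B3: | IN={c:+, e:+, f:+; rest ⊤} | OUT={c:+, d:+, e:+, f:+; rest ⊤}
  B4: | IN={c:+, d:+, e:+, f:+; rest ⊤} | OUT={c:+, d:+, e:+, f:+; rest ⊤}
  B5: | IN={c:+, d:+, e:+, f:+; rest ⊤} | OUT={b:+, c:+, d:+, e:+, f:+; rest ⊤}
  B6: | IN={b:+, c:+, d:+, e:+, f:+; rest ⊤} | OUT={b:+, c:+, d:+, e:+, f:+; rest ⊤}
  B7: | IN=(all ⊤) | OUT=(all ⊤)

Merge at B3: IN[B3] = OUT[B2] = {a: ⊤, b: ⊤, c: +, d: ⊤, e: +, f: +}

Answer: {a: ⊤, b: ⊤, c: +, d: ⊤, e: +, f: +}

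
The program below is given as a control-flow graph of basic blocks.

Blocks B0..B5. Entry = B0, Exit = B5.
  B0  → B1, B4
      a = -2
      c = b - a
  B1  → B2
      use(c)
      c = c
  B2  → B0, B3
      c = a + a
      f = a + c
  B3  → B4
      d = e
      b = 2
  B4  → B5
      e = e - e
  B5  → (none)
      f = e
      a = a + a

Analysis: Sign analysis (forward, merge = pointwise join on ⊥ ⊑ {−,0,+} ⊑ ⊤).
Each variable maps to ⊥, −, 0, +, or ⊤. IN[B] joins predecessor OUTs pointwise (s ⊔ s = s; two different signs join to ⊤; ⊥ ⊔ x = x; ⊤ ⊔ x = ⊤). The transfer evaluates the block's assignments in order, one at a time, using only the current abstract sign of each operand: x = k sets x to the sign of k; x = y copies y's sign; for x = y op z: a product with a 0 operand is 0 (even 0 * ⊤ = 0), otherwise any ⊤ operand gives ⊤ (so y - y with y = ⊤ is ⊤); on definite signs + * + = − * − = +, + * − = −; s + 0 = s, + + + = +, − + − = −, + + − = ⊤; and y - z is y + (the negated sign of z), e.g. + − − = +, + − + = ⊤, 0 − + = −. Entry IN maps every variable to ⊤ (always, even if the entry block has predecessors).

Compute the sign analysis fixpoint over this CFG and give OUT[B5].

Answer: {a: -, b: ⊤, c: ⊤, d: ⊤, e: ⊤, f: ⊤}

Trace:
Per-block solution:
  B0: | IN=(all ⊤) | OUT={a:-; rest ⊤}
  B1: | IN={a:-; rest ⊤} | OUT={a:-; rest ⊤}
  B2: | IN={a:-; rest ⊤} | OUT={a:-, c:-, f:-; rest ⊤}
  B3: | IN={a:-, c:-, f:-; rest ⊤} | OUT={a:-, b:+, c:-, f:-; rest ⊤}
  B4: | IN={a:-; rest ⊤} | OUT={a:-; rest ⊤}
  B5: | IN={a:-; rest ⊤} | OUT={a:-; rest ⊤}

Merge at B5: IN[B5] = OUT[B4] = {a: -, b: ⊤, c: ⊤, d: ⊤, e: ⊤, f: ⊤}
Applying B5's transfer function to that IN value gives OUT[B5] (row B5 above).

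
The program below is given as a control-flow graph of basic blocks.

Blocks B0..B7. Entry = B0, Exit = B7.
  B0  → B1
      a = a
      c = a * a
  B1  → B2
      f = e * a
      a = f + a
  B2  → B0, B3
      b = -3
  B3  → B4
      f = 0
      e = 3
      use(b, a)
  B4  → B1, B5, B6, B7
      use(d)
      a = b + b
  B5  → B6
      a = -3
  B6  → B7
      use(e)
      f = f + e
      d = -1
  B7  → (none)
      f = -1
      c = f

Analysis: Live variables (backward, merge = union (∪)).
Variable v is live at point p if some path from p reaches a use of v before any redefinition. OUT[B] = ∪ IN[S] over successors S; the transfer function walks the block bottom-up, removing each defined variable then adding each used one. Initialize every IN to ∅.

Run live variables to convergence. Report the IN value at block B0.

Per-block solution:
  B0:  IN={a, d, e}  OUT={a, d, e}
  B1:  IN={a, d, e}  OUT={a, d, e}
  B2:  IN={a, d, e}  OUT={a, b, d, e}
  B3:  IN={a, b, d}  OUT={b, d, e, f}
  B4:  IN={b, d, e, f}  OUT={a, d, e, f}
  B5:  IN={e, f}  OUT={e, f}
  B6:  IN={e, f}  OUT={}
  B7:  IN={}  OUT={}

Merge at B0: OUT[B0] = IN[B1] = {a, d, e}
Applying B0's transfer function to that OUT value gives IN[B0] (row B0 above).

Answer: {a, d, e}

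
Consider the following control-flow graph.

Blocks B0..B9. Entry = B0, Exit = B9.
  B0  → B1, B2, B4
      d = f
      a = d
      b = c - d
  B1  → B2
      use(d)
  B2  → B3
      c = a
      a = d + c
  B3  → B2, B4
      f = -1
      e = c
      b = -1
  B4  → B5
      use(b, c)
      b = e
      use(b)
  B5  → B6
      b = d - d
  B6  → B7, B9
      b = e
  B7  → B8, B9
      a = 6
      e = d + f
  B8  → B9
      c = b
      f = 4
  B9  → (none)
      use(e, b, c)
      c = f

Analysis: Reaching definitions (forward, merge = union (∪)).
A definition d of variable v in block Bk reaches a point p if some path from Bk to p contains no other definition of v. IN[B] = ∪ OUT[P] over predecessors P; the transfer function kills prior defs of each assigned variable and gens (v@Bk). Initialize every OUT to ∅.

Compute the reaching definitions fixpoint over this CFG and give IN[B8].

Answer: {a@B7, b@B6, c@B2, d@B0, e@B7, f@B3}

Trace:
Per-block solution:
  B0:   IN={}   OUT={a@B0, b@B0, d@B0}
  B1:   IN={a@B0, b@B0, d@B0}   OUT={a@B0, b@B0, d@B0}
  B2:   IN={a@B0, a@B2, b@B0, b@B3, c@B2, d@B0, e@B3, f@B3}   OUT={a@B2, b@B0, b@B3, c@B2, d@B0, e@B3, f@B3}
  B3:   IN={a@B2, b@B0, b@B3, c@B2, d@B0, e@B3, f@B3}   OUT={a@B2, b@B3, c@B2, d@B0, e@B3, f@B3}
  B4:   IN={a@B0, a@B2, b@B0, b@B3, c@B2, d@B0, e@B3, f@B3}   OUT={a@B0, a@B2, b@B4, c@B2, d@B0, e@B3, f@B3}
  B5:   IN={a@B0, a@B2, b@B4, c@B2, d@B0, e@B3, f@B3}   OUT={a@B0, a@B2, b@B5, c@B2, d@B0, e@B3, f@B3}
  B6:   IN={a@B0, a@B2, b@B5, c@B2, d@B0, e@B3, f@B3}   OUT={a@B0, a@B2, b@B6, c@B2, d@B0, e@B3, f@B3}
  B7:   IN={a@B0, a@B2, b@B6, c@B2, d@B0, e@B3, f@B3}   OUT={a@B7, b@B6, c@B2, d@B0, e@B7, f@B3}
  B8:   IN={a@B7, b@B6, c@B2, d@B0, e@B7, f@B3}   OUT={a@B7, b@B6, c@B8, d@B0, e@B7, f@B8}
  B9:   IN={a@B0, a@B2, a@B7, b@B6, c@B2, c@B8, d@B0, e@B3, e@B7, f@B3, f@B8}   OUT={a@B0, a@B2, a@B7, b@B6, c@B9, d@B0, e@B3, e@B7, f@B3, f@B8}

Merge at B8: IN[B8] = OUT[B7] = {a@B7, b@B6, c@B2, d@B0, e@B7, f@B3}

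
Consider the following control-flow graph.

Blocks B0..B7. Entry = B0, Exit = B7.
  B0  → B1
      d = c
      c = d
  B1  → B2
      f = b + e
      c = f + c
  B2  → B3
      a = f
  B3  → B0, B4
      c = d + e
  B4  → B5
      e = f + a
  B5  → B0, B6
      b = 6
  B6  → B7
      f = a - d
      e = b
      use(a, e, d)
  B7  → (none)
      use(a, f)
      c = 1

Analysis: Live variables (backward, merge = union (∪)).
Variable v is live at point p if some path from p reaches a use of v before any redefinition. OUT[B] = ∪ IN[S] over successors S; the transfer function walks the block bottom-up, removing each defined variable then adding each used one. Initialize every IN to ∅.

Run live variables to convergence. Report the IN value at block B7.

Per-block solution:
  B0:   IN={b, c, e}   OUT={b, c, d, e}
  B1:   IN={b, c, d, e}   OUT={b, d, e, f}
  B2:   IN={b, d, e, f}   OUT={a, b, d, e, f}
  B3:   IN={a, b, d, e, f}   OUT={a, b, c, d, e, f}
  B4:   IN={a, c, d, f}   OUT={a, c, d, e}
  B5:   IN={a, c, d, e}   OUT={a, b, c, d, e}
  B6:   IN={a, b, d}   OUT={a, f}
  B7:   IN={a, f}   OUT={}

B7 is the boundary node: OUT[B7] = {}
Applying B7's transfer function to that OUT value gives IN[B7] (row B7 above).

Answer: {a, f}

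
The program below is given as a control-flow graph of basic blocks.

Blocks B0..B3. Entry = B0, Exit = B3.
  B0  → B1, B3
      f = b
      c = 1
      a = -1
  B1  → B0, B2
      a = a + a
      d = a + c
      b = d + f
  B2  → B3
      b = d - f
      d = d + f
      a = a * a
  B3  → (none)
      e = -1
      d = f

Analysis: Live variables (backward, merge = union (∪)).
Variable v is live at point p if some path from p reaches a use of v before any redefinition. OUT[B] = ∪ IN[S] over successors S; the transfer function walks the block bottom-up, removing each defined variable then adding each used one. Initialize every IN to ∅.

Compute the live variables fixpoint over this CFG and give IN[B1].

Answer: {a, c, f}

Trace:
Converged values:
  B0:  IN={b}  OUT={a, c, f}
  B1:  IN={a, c, f}  OUT={a, b, d, f}
  B2:  IN={a, d, f}  OUT={f}
  B3:  IN={f}  OUT={}

Merge at B1: OUT[B1] = IN[B0] ⊔ IN[B2] = {a, b, d, f}
Applying B1's transfer function to that OUT value gives IN[B1] (row B1 above).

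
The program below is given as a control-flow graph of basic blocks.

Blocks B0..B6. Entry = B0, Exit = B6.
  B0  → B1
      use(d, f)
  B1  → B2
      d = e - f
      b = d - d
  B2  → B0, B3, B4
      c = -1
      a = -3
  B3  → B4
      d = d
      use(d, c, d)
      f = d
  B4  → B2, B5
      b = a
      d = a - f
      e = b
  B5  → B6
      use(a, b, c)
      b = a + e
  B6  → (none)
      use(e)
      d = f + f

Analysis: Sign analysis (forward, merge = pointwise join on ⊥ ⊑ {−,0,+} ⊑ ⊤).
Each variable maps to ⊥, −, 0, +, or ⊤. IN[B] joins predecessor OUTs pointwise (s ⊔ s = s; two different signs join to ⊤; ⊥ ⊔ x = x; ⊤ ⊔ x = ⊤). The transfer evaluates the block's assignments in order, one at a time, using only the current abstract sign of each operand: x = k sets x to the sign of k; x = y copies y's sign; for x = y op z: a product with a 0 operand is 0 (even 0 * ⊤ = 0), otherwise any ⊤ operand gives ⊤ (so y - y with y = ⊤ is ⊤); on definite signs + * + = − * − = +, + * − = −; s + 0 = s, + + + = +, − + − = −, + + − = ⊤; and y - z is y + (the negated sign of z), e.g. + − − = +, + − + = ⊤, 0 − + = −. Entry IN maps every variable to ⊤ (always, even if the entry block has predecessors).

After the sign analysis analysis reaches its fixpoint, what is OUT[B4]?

Per-block solution:
  B0:   IN=(all ⊤)   OUT=(all ⊤)
  B1:   IN=(all ⊤)   OUT=(all ⊤)
  B2:   IN=(all ⊤)   OUT={a:-, c:-; rest ⊤}
  B3:   IN={a:-, c:-; rest ⊤}   OUT={a:-, c:-; rest ⊤}
  B4:   IN={a:-, c:-; rest ⊤}   OUT={a:-, b:-, c:-, e:-; rest ⊤}
  B5:   IN={a:-, b:-, c:-, e:-; rest ⊤}   OUT={a:-, b:-, c:-, e:-; rest ⊤}
  B6:   IN={a:-, b:-, c:-, e:-; rest ⊤}   OUT={a:-, b:-, c:-, e:-; rest ⊤}

Merge at B4: IN[B4] = OUT[B2] ⊔ OUT[B3] = {a: -, b: ⊤, c: -, d: ⊤, e: ⊤, f: ⊤}
Applying B4's transfer function to that IN value gives OUT[B4] (row B4 above).

Answer: {a: -, b: -, c: -, d: ⊤, e: -, f: ⊤}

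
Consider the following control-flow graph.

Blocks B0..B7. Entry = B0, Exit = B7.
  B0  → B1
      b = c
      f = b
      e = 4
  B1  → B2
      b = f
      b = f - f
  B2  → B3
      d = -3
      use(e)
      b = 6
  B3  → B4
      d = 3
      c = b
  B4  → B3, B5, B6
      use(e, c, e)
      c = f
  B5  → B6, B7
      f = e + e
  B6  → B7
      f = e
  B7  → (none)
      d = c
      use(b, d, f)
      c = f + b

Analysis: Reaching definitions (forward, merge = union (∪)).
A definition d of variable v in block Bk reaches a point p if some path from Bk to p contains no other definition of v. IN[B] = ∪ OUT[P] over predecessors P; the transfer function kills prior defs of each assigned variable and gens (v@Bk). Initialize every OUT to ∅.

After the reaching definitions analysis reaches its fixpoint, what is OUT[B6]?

Per-block solution:
  B0:   IN={}   OUT={b@B0, e@B0, f@B0}
  B1:   IN={b@B0, e@B0, f@B0}   OUT={b@B1, e@B0, f@B0}
  B2:   IN={b@B1, e@B0, f@B0}   OUT={b@B2, d@B2, e@B0, f@B0}
  B3:   IN={b@B2, c@B4, d@B2, d@B3, e@B0, f@B0}   OUT={b@B2, c@B3, d@B3, e@B0, f@B0}
  B4:   IN={b@B2, c@B3, d@B3, e@B0, f@B0}   OUT={b@B2, c@B4, d@B3, e@B0, f@B0}
  B5:   IN={b@B2, c@B4, d@B3, e@B0, f@B0}   OUT={b@B2, c@B4, d@B3, e@B0, f@B5}
  B6:   IN={b@B2, c@B4, d@B3, e@B0, f@B0, f@B5}   OUT={b@B2, c@B4, d@B3, e@B0, f@B6}
  B7:   IN={b@B2, c@B4, d@B3, e@B0, f@B5, f@B6}   OUT={b@B2, c@B7, d@B7, e@B0, f@B5, f@B6}

Merge at B6: IN[B6] = OUT[B4] ⊔ OUT[B5] = {b@B2, c@B4, d@B3, e@B0, f@B0, f@B5}
Applying B6's transfer function to that IN value gives OUT[B6] (row B6 above).

Answer: {b@B2, c@B4, d@B3, e@B0, f@B6}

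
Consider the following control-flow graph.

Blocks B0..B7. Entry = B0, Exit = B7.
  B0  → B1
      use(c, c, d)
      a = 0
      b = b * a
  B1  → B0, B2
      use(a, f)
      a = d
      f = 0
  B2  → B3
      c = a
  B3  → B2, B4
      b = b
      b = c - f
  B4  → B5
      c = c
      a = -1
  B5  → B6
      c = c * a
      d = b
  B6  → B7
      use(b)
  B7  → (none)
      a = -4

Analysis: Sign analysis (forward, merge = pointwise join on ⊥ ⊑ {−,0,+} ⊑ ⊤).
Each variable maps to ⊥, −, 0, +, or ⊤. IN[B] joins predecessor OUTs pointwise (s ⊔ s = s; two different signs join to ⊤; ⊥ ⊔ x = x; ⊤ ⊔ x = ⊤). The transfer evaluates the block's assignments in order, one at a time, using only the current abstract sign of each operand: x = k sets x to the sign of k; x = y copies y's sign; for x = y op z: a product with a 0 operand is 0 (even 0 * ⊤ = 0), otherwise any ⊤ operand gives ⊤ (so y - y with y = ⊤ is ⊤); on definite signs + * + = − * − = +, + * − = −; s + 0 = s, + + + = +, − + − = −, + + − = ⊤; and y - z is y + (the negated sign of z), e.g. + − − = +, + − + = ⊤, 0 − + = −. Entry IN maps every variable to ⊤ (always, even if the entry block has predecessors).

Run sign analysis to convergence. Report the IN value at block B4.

Converged values:
  B0:  IN=(all ⊤)  OUT={a:0, b:0; rest ⊤}
  B1:  IN={a:0, b:0; rest ⊤}  OUT={b:0, f:0; rest ⊤}
  B2:  IN={f:0; rest ⊤}  OUT={f:0; rest ⊤}
  B3:  IN={f:0; rest ⊤}  OUT={f:0; rest ⊤}
  B4:  IN={f:0; rest ⊤}  OUT={a:-, f:0; rest ⊤}
  B5:  IN={a:-, f:0; rest ⊤}  OUT={a:-, f:0; rest ⊤}
  B6:  IN={a:-, f:0; rest ⊤}  OUT={a:-, f:0; rest ⊤}
  B7:  IN={a:-, f:0; rest ⊤}  OUT={a:-, f:0; rest ⊤}

Merge at B4: IN[B4] = OUT[B3] = {a: ⊤, b: ⊤, c: ⊤, d: ⊤, e: ⊤, f: 0}

Answer: {a: ⊤, b: ⊤, c: ⊤, d: ⊤, e: ⊤, f: 0}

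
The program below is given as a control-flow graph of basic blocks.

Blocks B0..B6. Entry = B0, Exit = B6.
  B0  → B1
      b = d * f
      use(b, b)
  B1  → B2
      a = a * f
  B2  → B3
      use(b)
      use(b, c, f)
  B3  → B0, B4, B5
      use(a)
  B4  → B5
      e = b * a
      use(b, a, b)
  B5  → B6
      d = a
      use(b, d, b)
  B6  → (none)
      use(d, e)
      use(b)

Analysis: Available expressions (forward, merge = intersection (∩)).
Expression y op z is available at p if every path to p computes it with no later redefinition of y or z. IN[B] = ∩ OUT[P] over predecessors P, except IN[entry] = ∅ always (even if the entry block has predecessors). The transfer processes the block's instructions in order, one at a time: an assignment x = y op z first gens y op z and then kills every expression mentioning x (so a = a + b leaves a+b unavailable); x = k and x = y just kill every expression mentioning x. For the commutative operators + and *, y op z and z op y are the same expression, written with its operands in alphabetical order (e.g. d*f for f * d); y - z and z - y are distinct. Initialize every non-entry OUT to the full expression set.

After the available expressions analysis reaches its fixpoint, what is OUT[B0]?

Fixpoint table:
  B0: | IN={} | OUT={d*f}
  B1: | IN={d*f} | OUT={d*f}
  B2: | IN={d*f} | OUT={d*f}
  B3: | IN={d*f} | OUT={d*f}
  B4: | IN={d*f} | OUT={a*b, d*f}
  B5: | IN={d*f} | OUT={}
  B6: | IN={} | OUT={}

Merge at B0 (entry node, so the boundary value {} is joined with the incoming edge(s)): IN[B0] = {} ∩ OUT[B3] = {}
Applying B0's transfer function to that IN value gives OUT[B0] (row B0 above).

Answer: {d*f}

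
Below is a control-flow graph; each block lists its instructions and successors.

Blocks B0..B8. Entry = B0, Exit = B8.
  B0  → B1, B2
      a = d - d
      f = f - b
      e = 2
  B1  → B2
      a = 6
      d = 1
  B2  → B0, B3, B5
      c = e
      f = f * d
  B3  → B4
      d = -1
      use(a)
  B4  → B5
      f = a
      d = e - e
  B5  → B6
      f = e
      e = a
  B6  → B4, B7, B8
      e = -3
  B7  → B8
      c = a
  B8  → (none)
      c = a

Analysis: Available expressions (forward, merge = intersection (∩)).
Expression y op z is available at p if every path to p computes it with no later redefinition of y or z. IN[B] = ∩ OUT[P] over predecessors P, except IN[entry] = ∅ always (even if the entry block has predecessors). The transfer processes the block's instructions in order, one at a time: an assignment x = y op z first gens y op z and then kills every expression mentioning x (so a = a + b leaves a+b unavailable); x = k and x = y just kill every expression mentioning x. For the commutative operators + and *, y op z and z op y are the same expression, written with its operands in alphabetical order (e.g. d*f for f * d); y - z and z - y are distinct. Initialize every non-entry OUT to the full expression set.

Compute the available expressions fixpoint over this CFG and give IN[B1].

Converged values:
  B0: | IN={} | OUT={d-d}
  B1: | IN={d-d} | OUT={}
  B2: | IN={} | OUT={}
  B3: | IN={} | OUT={}
  B4: | IN={} | OUT={e-e}
  B5: | IN={} | OUT={}
  B6: | IN={} | OUT={}
  B7: | IN={} | OUT={}
  B8: | IN={} | OUT={}

Merge at B1: IN[B1] = OUT[B0] = {d-d}

Answer: {d-d}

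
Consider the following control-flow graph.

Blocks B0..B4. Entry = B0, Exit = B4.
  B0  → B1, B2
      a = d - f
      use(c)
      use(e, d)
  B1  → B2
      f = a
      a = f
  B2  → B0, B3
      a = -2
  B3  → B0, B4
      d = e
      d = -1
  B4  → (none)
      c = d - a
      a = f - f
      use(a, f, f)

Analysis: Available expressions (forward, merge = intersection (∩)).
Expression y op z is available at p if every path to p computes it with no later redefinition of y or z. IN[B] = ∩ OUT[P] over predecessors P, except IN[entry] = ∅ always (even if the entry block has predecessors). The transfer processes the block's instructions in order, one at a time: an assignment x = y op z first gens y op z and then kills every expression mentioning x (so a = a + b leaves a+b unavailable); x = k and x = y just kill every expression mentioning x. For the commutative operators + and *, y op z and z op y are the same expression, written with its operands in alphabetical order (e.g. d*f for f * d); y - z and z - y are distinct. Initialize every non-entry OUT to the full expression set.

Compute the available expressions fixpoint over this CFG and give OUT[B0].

Converged values:
  B0:  IN={}  OUT={d-f}
  B1:  IN={d-f}  OUT={}
  B2:  IN={}  OUT={}
  B3:  IN={}  OUT={}
  B4:  IN={}  OUT={f-f}

Merge at B0 (entry node, so the boundary value {} is joined with the incoming edge(s)): IN[B0] = {} ∩ OUT[B2] ∩ OUT[B3] = {}
Applying B0's transfer function to that IN value gives OUT[B0] (row B0 above).

Answer: {d-f}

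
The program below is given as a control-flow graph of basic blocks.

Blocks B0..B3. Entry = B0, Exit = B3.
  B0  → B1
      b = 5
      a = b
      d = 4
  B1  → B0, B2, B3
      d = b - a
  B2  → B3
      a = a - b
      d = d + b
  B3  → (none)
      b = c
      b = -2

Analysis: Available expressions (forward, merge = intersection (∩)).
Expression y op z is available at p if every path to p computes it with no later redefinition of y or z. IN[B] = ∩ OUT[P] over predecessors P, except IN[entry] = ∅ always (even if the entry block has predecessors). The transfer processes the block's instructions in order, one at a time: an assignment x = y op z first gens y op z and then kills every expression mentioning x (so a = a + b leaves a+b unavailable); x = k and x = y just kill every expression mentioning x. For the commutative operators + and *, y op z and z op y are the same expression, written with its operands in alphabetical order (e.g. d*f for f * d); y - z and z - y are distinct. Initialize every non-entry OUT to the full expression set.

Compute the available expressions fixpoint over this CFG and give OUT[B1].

Answer: {b-a}

Working:
Converged values:
  B0:  IN={}  OUT={}
  B1:  IN={}  OUT={b-a}
  B2:  IN={b-a}  OUT={}
  B3:  IN={}  OUT={}

Merge at B1: IN[B1] = OUT[B0] = {}
Applying B1's transfer function to that IN value gives OUT[B1] (row B1 above).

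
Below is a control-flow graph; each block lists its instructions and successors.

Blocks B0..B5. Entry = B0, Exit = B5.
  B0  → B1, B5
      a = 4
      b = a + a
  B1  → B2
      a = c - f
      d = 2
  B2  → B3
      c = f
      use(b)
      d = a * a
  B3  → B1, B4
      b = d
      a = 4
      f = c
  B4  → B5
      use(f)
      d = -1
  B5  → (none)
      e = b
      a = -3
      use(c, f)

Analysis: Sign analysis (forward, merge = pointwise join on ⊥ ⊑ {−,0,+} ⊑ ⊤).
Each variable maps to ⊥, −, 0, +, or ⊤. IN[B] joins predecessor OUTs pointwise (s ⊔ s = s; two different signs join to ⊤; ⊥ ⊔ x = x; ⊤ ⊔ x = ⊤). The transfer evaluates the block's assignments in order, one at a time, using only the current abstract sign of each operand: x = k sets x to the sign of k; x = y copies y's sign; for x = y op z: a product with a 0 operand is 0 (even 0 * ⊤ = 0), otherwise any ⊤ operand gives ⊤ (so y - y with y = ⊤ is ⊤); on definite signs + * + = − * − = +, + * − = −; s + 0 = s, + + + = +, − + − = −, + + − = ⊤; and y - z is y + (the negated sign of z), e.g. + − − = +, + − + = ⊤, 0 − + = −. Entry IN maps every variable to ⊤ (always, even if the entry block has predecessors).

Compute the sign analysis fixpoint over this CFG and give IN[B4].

Answer: {a: +, b: ⊤, c: ⊤, d: ⊤, e: ⊤, f: ⊤}

Working:
Converged values:
  B0:   IN=(all ⊤)   OUT={a:+, b:+; rest ⊤}
  B1:   IN={a:+; rest ⊤}   OUT={d:+; rest ⊤}
  B2:   IN={d:+; rest ⊤}   OUT=(all ⊤)
  B3:   IN=(all ⊤)   OUT={a:+; rest ⊤}
  B4:   IN={a:+; rest ⊤}   OUT={a:+, d:-; rest ⊤}
  B5:   IN={a:+; rest ⊤}   OUT={a:-; rest ⊤}

Merge at B4: IN[B4] = OUT[B3] = {a: +, b: ⊤, c: ⊤, d: ⊤, e: ⊤, f: ⊤}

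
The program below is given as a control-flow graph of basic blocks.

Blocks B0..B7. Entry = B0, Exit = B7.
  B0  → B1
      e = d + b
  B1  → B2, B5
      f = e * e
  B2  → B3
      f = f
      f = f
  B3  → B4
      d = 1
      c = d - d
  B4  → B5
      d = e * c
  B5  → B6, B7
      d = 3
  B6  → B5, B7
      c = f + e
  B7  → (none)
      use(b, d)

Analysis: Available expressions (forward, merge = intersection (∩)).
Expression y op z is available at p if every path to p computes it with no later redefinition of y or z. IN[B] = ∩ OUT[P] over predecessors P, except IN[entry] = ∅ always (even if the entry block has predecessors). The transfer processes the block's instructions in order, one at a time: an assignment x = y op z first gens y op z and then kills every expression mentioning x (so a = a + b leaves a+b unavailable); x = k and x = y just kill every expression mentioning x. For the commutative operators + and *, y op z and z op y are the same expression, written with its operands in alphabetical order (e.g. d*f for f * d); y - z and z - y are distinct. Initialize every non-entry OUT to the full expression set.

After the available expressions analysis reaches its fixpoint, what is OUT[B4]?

Answer: {c*e, e*e}

Working:
Fixpoint table:
  B0:   IN={}   OUT={b+d}
  B1:   IN={b+d}   OUT={b+d, e*e}
  B2:   IN={b+d, e*e}   OUT={b+d, e*e}
  B3:   IN={b+d, e*e}   OUT={d-d, e*e}
  B4:   IN={d-d, e*e}   OUT={c*e, e*e}
  B5:   IN={e*e}   OUT={e*e}
  B6:   IN={e*e}   OUT={e*e, e+f}
  B7:   IN={e*e}   OUT={e*e}

Merge at B4: IN[B4] = OUT[B3] = {d-d, e*e}
Applying B4's transfer function to that IN value gives OUT[B4] (row B4 above).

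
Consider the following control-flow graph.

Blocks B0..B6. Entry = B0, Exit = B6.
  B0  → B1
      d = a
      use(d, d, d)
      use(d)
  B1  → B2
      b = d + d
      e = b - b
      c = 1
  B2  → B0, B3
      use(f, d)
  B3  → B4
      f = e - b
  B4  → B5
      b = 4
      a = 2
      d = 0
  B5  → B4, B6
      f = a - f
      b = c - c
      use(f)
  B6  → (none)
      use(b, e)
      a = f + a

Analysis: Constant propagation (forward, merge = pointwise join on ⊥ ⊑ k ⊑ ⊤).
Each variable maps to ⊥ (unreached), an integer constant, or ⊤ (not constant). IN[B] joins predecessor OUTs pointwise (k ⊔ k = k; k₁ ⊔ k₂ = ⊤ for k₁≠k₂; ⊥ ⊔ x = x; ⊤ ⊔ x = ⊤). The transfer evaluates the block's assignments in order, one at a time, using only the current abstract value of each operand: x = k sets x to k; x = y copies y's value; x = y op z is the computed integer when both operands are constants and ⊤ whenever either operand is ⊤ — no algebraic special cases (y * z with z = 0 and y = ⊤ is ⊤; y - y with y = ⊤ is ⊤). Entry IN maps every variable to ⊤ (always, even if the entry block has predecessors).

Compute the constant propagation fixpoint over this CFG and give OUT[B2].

Answer: {a: ⊤, b: ⊤, c: 1, d: ⊤, e: ⊤, f: ⊤}

Trace:
Converged values:
  B0: | IN=(all ⊤) | OUT=(all ⊤)
  B1: | IN=(all ⊤) | OUT={c:1; rest ⊤}
  B2: | IN={c:1; rest ⊤} | OUT={c:1; rest ⊤}
  B3: | IN={c:1; rest ⊤} | OUT={c:1; rest ⊤}
  B4: | IN={c:1; rest ⊤} | OUT={a:2, b:4, c:1, d:0; rest ⊤}
  B5: | IN={a:2, b:4, c:1, d:0; rest ⊤} | OUT={a:2, b:0, c:1, d:0; rest ⊤}
  B6: | IN={a:2, b:0, c:1, d:0; rest ⊤} | OUT={b:0, c:1, d:0; rest ⊤}

Merge at B2: IN[B2] = OUT[B1] = {a: ⊤, b: ⊤, c: 1, d: ⊤, e: ⊤, f: ⊤}
Applying B2's transfer function to that IN value gives OUT[B2] (row B2 above).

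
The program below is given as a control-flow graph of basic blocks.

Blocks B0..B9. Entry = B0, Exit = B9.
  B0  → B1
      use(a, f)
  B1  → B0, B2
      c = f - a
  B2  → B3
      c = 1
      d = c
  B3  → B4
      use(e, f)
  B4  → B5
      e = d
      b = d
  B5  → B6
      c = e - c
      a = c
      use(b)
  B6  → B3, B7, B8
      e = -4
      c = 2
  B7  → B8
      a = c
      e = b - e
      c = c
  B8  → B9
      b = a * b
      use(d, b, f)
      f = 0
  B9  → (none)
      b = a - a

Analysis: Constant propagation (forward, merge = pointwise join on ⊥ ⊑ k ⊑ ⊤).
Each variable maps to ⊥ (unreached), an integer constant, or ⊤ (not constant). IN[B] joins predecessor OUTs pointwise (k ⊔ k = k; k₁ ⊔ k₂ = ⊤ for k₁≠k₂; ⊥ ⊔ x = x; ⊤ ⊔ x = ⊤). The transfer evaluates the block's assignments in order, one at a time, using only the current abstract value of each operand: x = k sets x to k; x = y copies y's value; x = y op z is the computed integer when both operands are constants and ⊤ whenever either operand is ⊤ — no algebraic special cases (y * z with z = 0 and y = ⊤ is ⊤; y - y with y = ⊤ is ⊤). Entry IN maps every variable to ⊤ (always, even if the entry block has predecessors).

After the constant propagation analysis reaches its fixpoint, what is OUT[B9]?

Answer: {a: ⊤, b: ⊤, c: 2, d: 1, e: ⊤, f: 0}

Derivation:
Fixpoint table:
  B0:  IN=(all ⊤)  OUT=(all ⊤)
  B1:  IN=(all ⊤)  OUT=(all ⊤)
  B2:  IN=(all ⊤)  OUT={c:1, d:1; rest ⊤}
  B3:  IN={d:1; rest ⊤}  OUT={d:1; rest ⊤}
  B4:  IN={d:1; rest ⊤}  OUT={b:1, d:1, e:1; rest ⊤}
  B5:  IN={b:1, d:1, e:1; rest ⊤}  OUT={b:1, d:1, e:1; rest ⊤}
  B6:  IN={b:1, d:1, e:1; rest ⊤}  OUT={b:1, c:2, d:1, e:-4; rest ⊤}
  B7:  IN={b:1, c:2, d:1, e:-4; rest ⊤}  OUT={a:2, b:1, c:2, d:1, e:5; rest ⊤}
  B8:  IN={b:1, c:2, d:1; rest ⊤}  OUT={c:2, d:1, f:0; rest ⊤}
  B9:  IN={c:2, d:1, f:0; rest ⊤}  OUT={c:2, d:1, f:0; rest ⊤}

Merge at B9: IN[B9] = OUT[B8] = {a: ⊤, b: ⊤, c: 2, d: 1, e: ⊤, f: 0}
Applying B9's transfer function to that IN value gives OUT[B9] (row B9 above).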